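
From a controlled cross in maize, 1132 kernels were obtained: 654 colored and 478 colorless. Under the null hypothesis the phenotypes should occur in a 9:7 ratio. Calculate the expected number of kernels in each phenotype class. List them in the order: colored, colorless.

636.75, 495.25

The 9:7 ratio has 16 parts, so with N = 1132 the expected counts are:
  colored: 1132 × 9/16 = 636.75
  colorless: 1132 × 7/16 = 495.25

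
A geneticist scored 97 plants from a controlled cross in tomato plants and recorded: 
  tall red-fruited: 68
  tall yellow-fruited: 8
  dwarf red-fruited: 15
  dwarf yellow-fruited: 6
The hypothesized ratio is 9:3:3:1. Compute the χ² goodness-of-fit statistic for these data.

Expected counts for N = 97 under a 9:3:3:1 ratio (total parts = 16):
  tall red-fruited: 97 × 9/16 = 54.5625
  tall yellow-fruited: 97 × 3/16 = 18.1875
  dwarf red-fruited: 97 × 3/16 = 18.1875
  dwarf yellow-fruited: 97 × 1/16 = 6.0625
χ² = Σ (O − E)² / E
  tall red-fruited: (68 − 54.5625)² / 54.5625 = 3.3093
  tall yellow-fruited: (8 − 18.1875)² / 18.1875 = 5.7064
  dwarf red-fruited: (15 − 18.1875)² / 18.1875 = 0.5586
  dwarf yellow-fruited: (6 − 6.0625)² / 6.0625 = 0.0006
χ² = 3.3093 + 5.7064 + 0.5586 + 0.0006 = 9.5749 ≈ 9.575

9.575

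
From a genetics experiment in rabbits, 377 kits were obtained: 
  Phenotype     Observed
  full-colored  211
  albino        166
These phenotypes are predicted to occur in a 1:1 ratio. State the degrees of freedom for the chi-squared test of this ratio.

A goodness-of-fit test with 2 phenotype classes has df = 2 − 1 = 1.

1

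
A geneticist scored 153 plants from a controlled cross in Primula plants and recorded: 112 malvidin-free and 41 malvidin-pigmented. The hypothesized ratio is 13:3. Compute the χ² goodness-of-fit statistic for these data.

6.504

Total ratio parts = 16. Expected numbers out of 153:
  malvidin-free: 153 × 13/16 = 124.3125
  malvidin-pigmented: 153 × 3/16 = 28.6875
χ² = Σ (O − E)² / E
  malvidin-free: (112 − 124.3125)² / 124.3125 = 1.2195
  malvidin-pigmented: (41 − 28.6875)² / 28.6875 = 5.2844
χ² = 1.2195 + 5.2844 = 6.5039 ≈ 6.504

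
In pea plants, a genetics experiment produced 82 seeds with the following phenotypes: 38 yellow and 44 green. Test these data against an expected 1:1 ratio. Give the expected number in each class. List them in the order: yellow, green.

41, 41

The 1:1 ratio has 2 parts, so with N = 82 the expected counts are:
  yellow: 82 × 1/2 = 41
  green: 82 × 1/2 = 41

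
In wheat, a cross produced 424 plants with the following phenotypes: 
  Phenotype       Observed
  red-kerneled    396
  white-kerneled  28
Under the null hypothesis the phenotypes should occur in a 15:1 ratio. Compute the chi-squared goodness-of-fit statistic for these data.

0.091

Total ratio parts = 16. Expected numbers out of 424:
  red-kerneled: 424 × 15/16 = 397.5
  white-kerneled: 424 × 1/16 = 26.5
χ² = Σ (O − E)² / E
  red-kerneled: (396 − 397.5)² / 397.5 = 0.0057
  white-kerneled: (28 − 26.5)² / 26.5 = 0.0849
χ² = 0.0057 + 0.0849 = 0.0906 ≈ 0.091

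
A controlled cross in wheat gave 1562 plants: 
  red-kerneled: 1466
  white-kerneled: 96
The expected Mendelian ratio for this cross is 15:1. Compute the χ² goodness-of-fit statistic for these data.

Under the 15:1 hypothesis (Σ ratio = 16, N = 1562):
  red-kerneled: 1562 × 15/16 = 1464.375
  white-kerneled: 1562 × 1/16 = 97.625
χ² = Σ (O − E)² / E
  red-kerneled: (1466 − 1464.375)² / 1464.375 = 0.0018
  white-kerneled: (96 − 97.625)² / 97.625 = 0.0270
χ² = 0.0018 + 0.0270 = 0.0288 ≈ 0.029

0.029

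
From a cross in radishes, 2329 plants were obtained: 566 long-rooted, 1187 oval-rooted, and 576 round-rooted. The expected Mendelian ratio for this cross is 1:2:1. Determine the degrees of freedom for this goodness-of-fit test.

2

A goodness-of-fit test with 3 phenotype classes has df = 3 − 1 = 2.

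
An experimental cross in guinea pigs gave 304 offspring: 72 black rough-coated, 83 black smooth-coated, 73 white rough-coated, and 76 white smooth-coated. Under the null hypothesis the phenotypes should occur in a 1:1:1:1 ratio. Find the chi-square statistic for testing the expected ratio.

0.974

Total ratio parts = 4. Expected numbers out of 304:
  black rough-coated: 304 × 1/4 = 76
  black smooth-coated: 304 × 1/4 = 76
  white rough-coated: 304 × 1/4 = 76
  white smooth-coated: 304 × 1/4 = 76
χ² = Σ (O − E)² / E
  black rough-coated: (72 − 76)² / 76 = 0.2105
  black smooth-coated: (83 − 76)² / 76 = 0.6447
  white rough-coated: (73 − 76)² / 76 = 0.1184
  white smooth-coated: (76 − 76)² / 76 = 0.0000
χ² = 0.2105 + 0.6447 + 0.1184 + 0.0000 = 0.9736 ≈ 0.974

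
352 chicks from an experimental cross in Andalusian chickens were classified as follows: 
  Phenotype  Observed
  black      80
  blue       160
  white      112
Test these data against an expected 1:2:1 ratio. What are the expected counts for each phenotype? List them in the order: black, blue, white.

88, 176, 88

The 1:2:1 ratio has 4 parts, so with N = 352 the expected counts are:
  black: 352 × 1/4 = 88
  blue: 352 × 2/4 = 176
  white: 352 × 1/4 = 88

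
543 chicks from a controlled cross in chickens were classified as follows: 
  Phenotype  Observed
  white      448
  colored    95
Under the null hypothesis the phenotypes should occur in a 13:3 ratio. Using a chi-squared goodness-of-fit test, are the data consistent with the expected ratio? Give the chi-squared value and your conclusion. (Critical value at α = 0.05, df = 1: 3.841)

Under the 13:3 hypothesis (Σ ratio = 16, N = 543):
  white: 543 × 13/16 = 441.1875
  colored: 543 × 3/16 = 101.8125
χ² = Σ (O − E)² / E
  white: (448 − 441.1875)² / 441.1875 = 0.1052
  colored: (95 − 101.8125)² / 101.8125 = 0.4558
χ² = 0.1052 + 0.4558 = 0.561
Degrees of freedom = 2 − 1 = 1; critical value at α = 0.05 is 3.841.
Since 0.561 < 3.841, we fail to reject the null hypothesis — the data are consistent with the 13:3 ratio.

0.561; consistent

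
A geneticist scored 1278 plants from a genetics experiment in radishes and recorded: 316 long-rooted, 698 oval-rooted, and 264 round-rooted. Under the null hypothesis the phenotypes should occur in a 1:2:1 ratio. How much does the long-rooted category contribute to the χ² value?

0.038

Under the 1:2:1 hypothesis (Σ ratio = 4, N = 1278):
  long-rooted: 1278 × 1/4 = 319.5
  oval-rooted: 1278 × 2/4 = 639
  round-rooted: 1278 × 1/4 = 319.5
Contribution of long-rooted: (316 − 319.5)² / 319.5 = 0.0383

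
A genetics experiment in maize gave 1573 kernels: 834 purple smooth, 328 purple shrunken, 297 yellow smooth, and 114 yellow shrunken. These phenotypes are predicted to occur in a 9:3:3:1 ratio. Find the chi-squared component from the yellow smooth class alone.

0.014

The 9:3:3:1 ratio has 16 parts, so with N = 1573 the expected counts are:
  purple smooth: 1573 × 9/16 = 884.8125
  purple shrunken: 1573 × 3/16 = 294.9375
  yellow smooth: 1573 × 3/16 = 294.9375
  yellow shrunken: 1573 × 1/16 = 98.3125
Contribution of yellow smooth: (297 − 294.9375)² / 294.9375 = 0.0144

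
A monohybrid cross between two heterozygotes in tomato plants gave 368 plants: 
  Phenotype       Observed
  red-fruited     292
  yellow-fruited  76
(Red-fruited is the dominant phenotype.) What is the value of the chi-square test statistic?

3.710

For a monohybrid cross between heterozygotes with complete dominance, the expected phenotypic ratio is 3:1.
Expected counts for N = 368 under a 3:1 ratio (total parts = 4):
  red-fruited: 368 × 3/4 = 276
  yellow-fruited: 368 × 1/4 = 92
χ² = Σ (O − E)² / E
  red-fruited: (292 − 276)² / 276 = 0.9275
  yellow-fruited: (76 − 92)² / 92 = 2.7826
χ² = 0.9275 + 2.7826 = 3.7101 ≈ 3.710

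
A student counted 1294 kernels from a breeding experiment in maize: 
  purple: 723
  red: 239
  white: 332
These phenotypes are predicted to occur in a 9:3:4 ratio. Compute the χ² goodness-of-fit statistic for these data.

The 9:3:4 ratio has 16 parts, so with N = 1294 the expected counts are:
  purple: 1294 × 9/16 = 727.875
  red: 1294 × 3/16 = 242.625
  white: 1294 × 4/16 = 323.5
χ² = Σ (O − E)² / E
  purple: (723 − 727.875)² / 727.875 = 0.0327
  red: (239 − 242.625)² / 242.625 = 0.0542
  white: (332 − 323.5)² / 323.5 = 0.2233
χ² = 0.0327 + 0.0542 + 0.2233 = 0.3102 ≈ 0.310

0.310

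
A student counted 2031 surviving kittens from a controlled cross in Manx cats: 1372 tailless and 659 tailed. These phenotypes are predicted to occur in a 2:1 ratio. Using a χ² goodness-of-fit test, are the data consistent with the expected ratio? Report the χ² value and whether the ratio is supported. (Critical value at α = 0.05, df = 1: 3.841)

0.718; consistent

Expected counts for N = 2031 under a 2:1 ratio (total parts = 3):
  tailless: 2031 × 2/3 = 1354
  tailed: 2031 × 1/3 = 677
χ² = Σ (O − E)² / E
  tailless: (1372 − 1354)² / 1354 = 0.2393
  tailed: (659 − 677)² / 677 = 0.4786
χ² = 0.2393 + 0.4786 = 0.7179 ≈ 0.718
Degrees of freedom = 2 − 1 = 1; critical value at α = 0.05 is 3.841.
Since 0.718 < 3.841, we fail to reject the null hypothesis — the data are consistent with the 2:1 ratio.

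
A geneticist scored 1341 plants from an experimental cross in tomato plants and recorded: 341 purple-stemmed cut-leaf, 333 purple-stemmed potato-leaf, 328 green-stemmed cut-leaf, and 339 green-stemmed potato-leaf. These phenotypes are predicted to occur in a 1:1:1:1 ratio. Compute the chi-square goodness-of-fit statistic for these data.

0.312

The 1:1:1:1 ratio has 4 parts, so with N = 1341 the expected counts are:
  purple-stemmed cut-leaf: 1341 × 1/4 = 335.25
  purple-stemmed potato-leaf: 1341 × 1/4 = 335.25
  green-stemmed cut-leaf: 1341 × 1/4 = 335.25
  green-stemmed potato-leaf: 1341 × 1/4 = 335.25
χ² = Σ (O − E)² / E
  purple-stemmed cut-leaf: (341 − 335.25)² / 335.25 = 0.0986
  purple-stemmed potato-leaf: (333 − 335.25)² / 335.25 = 0.0151
  green-stemmed cut-leaf: (328 − 335.25)² / 335.25 = 0.1568
  green-stemmed potato-leaf: (339 − 335.25)² / 335.25 = 0.0419
χ² = 0.0986 + 0.0151 + 0.1568 + 0.0419 = 0.3124 ≈ 0.312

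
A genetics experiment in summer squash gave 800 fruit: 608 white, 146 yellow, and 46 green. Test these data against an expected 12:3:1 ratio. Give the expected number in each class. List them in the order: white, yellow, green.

Under the 12:3:1 hypothesis (Σ ratio = 16, N = 800):
  white: 800 × 12/16 = 600
  yellow: 800 × 3/16 = 150
  green: 800 × 1/16 = 50

600, 150, 50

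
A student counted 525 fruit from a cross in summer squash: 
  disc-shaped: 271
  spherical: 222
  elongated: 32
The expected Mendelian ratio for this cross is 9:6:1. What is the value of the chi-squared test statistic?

Under the 9:6:1 hypothesis (Σ ratio = 16, N = 525):
  disc-shaped: 525 × 9/16 = 295.3125
  spherical: 525 × 6/16 = 196.875
  elongated: 525 × 1/16 = 32.8125
χ² = Σ (O − E)² / E
  disc-shaped: (271 − 295.3125)² / 295.3125 = 2.0016
  spherical: (222 − 196.875)² / 196.875 = 3.2064
  elongated: (32 − 32.8125)² / 32.8125 = 0.0201
χ² = 2.0016 + 3.2064 + 0.0201 = 5.2281 ≈ 5.228

5.228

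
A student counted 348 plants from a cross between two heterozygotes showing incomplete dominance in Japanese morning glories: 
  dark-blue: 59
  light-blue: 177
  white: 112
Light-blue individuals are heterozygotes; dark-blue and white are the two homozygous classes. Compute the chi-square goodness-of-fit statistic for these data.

With incomplete dominance, a heterozygote × heterozygote cross gives a 1:2:1 phenotypic ratio.
The 1:2:1 ratio has 4 parts, so with N = 348 the expected counts are:
  dark-blue: 348 × 1/4 = 87
  light-blue: 348 × 2/4 = 174
  white: 348 × 1/4 = 87
χ² = Σ (O − E)² / E
  dark-blue: (59 − 87)² / 87 = 9.0115
  light-blue: (177 − 174)² / 174 = 0.0517
  white: (112 − 87)² / 87 = 7.1839
χ² = 9.0115 + 0.0517 + 7.1839 = 16.2471 ≈ 16.247

16.247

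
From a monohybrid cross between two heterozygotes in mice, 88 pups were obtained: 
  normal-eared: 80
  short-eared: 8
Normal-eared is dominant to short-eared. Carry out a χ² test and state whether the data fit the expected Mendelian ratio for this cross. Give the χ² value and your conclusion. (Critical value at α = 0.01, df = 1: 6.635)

11.879; not consistent

For a monohybrid cross between heterozygotes with complete dominance, the expected phenotypic ratio is 3:1.
The 3:1 ratio has 4 parts, so with N = 88 the expected counts are:
  normal-eared: 88 × 3/4 = 66
  short-eared: 88 × 1/4 = 22
χ² = Σ (O − E)² / E
  normal-eared: (80 − 66)² / 66 = 2.9697
  short-eared: (8 − 22)² / 22 = 8.9091
χ² = 2.9697 + 8.9091 = 11.8788 ≈ 11.879
Degrees of freedom = 2 − 1 = 1; critical value at α = 0.01 is 6.635.
Since 11.879 > 6.635, we reject the null hypothesis — the data do not fit the 3:1 ratio.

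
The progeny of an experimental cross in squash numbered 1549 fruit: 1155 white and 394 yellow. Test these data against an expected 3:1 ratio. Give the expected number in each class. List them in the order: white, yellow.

1161.75, 387.25

Expected counts for N = 1549 under a 3:1 ratio (total parts = 4):
  white: 1549 × 3/4 = 1161.75
  yellow: 1549 × 1/4 = 387.25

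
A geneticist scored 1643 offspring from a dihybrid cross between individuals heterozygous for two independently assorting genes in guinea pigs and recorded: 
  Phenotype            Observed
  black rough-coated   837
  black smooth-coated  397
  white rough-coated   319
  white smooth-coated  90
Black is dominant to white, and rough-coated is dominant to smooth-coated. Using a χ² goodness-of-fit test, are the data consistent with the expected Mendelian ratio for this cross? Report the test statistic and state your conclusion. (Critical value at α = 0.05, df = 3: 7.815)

35.857; not consistent

A dihybrid F₂ with independent assortment and complete dominance at both loci gives a 9:3:3:1 phenotypic ratio.
Expected counts for N = 1643 under a 9:3:3:1 ratio (total parts = 16):
  black rough-coated: 1643 × 9/16 = 924.1875
  black smooth-coated: 1643 × 3/16 = 308.0625
  white rough-coated: 1643 × 3/16 = 308.0625
  white smooth-coated: 1643 × 1/16 = 102.6875
χ² = Σ (O − E)² / E
  black rough-coated: (837 − 924.1875)² / 924.1875 = 8.2252
  black smooth-coated: (397 − 308.0625)² / 308.0625 = 25.6762
  white rough-coated: (319 − 308.0625)² / 308.0625 = 0.3883
  white smooth-coated: (90 − 102.6875)² / 102.6875 = 1.5676
χ² = 8.2252 + 25.6762 + 0.3883 + 1.5676 = 35.8573 ≈ 35.857
Degrees of freedom = 4 − 1 = 3; critical value at α = 0.05 is 7.815.
Since 35.857 > 7.815, we reject the null hypothesis — the data do not fit the 9:3:3:1 ratio.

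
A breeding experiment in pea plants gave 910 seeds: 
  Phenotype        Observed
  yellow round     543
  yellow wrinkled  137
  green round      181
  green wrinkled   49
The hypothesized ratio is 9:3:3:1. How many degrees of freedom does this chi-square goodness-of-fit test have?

A goodness-of-fit test with 4 phenotype classes has df = 4 − 1 = 3.

3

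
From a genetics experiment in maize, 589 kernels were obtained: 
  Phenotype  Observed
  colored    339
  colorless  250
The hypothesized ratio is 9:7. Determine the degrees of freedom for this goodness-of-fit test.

A goodness-of-fit test with 2 phenotype classes has df = 2 − 1 = 1.

1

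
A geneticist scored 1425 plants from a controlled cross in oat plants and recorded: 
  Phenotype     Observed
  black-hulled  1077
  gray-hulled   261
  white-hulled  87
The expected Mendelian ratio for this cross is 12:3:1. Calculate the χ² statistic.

0.255

The 12:3:1 ratio has 16 parts, so with N = 1425 the expected counts are:
  black-hulled: 1425 × 12/16 = 1068.75
  gray-hulled: 1425 × 3/16 = 267.1875
  white-hulled: 1425 × 1/16 = 89.0625
χ² = Σ (O − E)² / E
  black-hulled: (1077 − 1068.75)² / 1068.75 = 0.0637
  gray-hulled: (261 − 267.1875)² / 267.1875 = 0.1433
  white-hulled: (87 − 89.0625)² / 89.0625 = 0.0478
χ² = 0.0637 + 0.1433 + 0.0478 = 0.2548 ≈ 0.255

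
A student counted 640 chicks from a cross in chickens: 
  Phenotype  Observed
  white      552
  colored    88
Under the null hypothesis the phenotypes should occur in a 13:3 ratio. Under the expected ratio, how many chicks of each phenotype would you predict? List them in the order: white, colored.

520, 120

Total ratio parts = 16. Expected numbers out of 640:
  white: 640 × 13/16 = 520
  colored: 640 × 3/16 = 120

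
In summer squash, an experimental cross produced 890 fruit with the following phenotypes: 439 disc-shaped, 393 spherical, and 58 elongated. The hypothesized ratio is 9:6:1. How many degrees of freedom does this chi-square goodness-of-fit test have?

2

A goodness-of-fit test with 3 phenotype classes has df = 3 − 1 = 2.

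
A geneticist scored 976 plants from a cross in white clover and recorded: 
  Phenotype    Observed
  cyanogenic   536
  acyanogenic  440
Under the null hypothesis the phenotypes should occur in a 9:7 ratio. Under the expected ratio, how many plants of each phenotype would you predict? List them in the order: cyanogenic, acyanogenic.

Expected counts for N = 976 under a 9:7 ratio (total parts = 16):
  cyanogenic: 976 × 9/16 = 549
  acyanogenic: 976 × 7/16 = 427

549, 427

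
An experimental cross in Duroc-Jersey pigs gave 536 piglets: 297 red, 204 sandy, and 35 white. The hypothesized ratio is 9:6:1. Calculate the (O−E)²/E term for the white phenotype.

0.067

Expected counts for N = 536 under a 9:6:1 ratio (total parts = 16):
  red: 536 × 9/16 = 301.5
  sandy: 536 × 6/16 = 201
  white: 536 × 1/16 = 33.5
Contribution of white: (35 − 33.5)² / 33.5 = 0.0672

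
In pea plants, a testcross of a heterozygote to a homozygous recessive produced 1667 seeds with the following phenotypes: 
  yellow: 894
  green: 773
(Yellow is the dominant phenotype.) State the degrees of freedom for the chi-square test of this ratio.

1

A testcross of a heterozygote (Aa × aa) gives a 1:1 phenotypic ratio.
A goodness-of-fit test with 2 phenotype classes has df = 2 − 1 = 1.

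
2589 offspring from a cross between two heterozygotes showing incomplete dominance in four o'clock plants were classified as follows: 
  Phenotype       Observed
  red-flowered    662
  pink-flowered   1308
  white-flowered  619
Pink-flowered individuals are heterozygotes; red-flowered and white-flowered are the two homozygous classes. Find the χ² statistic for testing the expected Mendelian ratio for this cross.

With incomplete dominance, a heterozygote × heterozygote cross gives a 1:2:1 phenotypic ratio.
Expected counts for N = 2589 under a 1:2:1 ratio (total parts = 4):
  red-flowered: 2589 × 1/4 = 647.25
  pink-flowered: 2589 × 2/4 = 1294.5
  white-flowered: 2589 × 1/4 = 647.25
χ² = Σ (O − E)² / E
  red-flowered: (662 − 647.25)² / 647.25 = 0.3361
  pink-flowered: (1308 − 1294.5)² / 1294.5 = 0.1408
  white-flowered: (619 − 647.25)² / 647.25 = 1.2330
χ² = 0.3361 + 0.1408 + 1.2330 = 1.7099 ≈ 1.710

1.710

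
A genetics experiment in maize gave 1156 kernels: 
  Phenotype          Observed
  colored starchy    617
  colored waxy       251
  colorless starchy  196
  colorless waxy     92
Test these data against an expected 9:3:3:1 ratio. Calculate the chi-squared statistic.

14.498

Under the 9:3:3:1 hypothesis (Σ ratio = 16, N = 1156):
  colored starchy: 1156 × 9/16 = 650.25
  colored waxy: 1156 × 3/16 = 216.75
  colorless starchy: 1156 × 3/16 = 216.75
  colorless waxy: 1156 × 1/16 = 72.25
χ² = Σ (O − E)² / E
  colored starchy: (617 − 650.25)² / 650.25 = 1.7002
  colored waxy: (251 − 216.75)² / 216.75 = 5.4121
  colorless starchy: (196 − 216.75)² / 216.75 = 1.9864
  colorless waxy: (92 − 72.25)² / 72.25 = 5.3988
χ² = 1.7002 + 5.4121 + 1.9864 + 5.3988 = 14.4975 ≈ 14.498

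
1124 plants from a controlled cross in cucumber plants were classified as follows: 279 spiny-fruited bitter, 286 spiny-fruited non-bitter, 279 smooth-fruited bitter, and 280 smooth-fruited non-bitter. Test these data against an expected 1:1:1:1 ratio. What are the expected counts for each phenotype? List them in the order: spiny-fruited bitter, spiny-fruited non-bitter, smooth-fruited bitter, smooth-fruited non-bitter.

Under the 1:1:1:1 hypothesis (Σ ratio = 4, N = 1124):
  spiny-fruited bitter: 1124 × 1/4 = 281
  spiny-fruited non-bitter: 1124 × 1/4 = 281
  smooth-fruited bitter: 1124 × 1/4 = 281
  smooth-fruited non-bitter: 1124 × 1/4 = 281

281, 281, 281, 281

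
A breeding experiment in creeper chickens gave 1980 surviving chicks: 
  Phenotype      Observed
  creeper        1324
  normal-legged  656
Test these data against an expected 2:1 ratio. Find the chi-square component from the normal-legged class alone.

Expected counts for N = 1980 under a 2:1 ratio (total parts = 3):
  creeper: 1980 × 2/3 = 1320
  normal-legged: 1980 × 1/3 = 660
Contribution of normal-legged: (656 − 660)² / 660 = 0.0242

0.024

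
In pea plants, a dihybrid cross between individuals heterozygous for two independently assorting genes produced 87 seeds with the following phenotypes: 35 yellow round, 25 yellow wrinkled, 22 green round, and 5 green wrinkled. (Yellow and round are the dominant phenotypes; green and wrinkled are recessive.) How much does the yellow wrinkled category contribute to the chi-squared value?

A dihybrid F₂ with independent assortment and complete dominance at both loci gives a 9:3:3:1 phenotypic ratio.
Expected counts for N = 87 under a 9:3:3:1 ratio (total parts = 16):
  yellow round: 87 × 9/16 = 48.9375
  yellow wrinkled: 87 × 3/16 = 16.3125
  green round: 87 × 3/16 = 16.3125
  green wrinkled: 87 × 1/16 = 5.4375
Contribution of yellow wrinkled: (25 − 16.3125)² / 16.3125 = 4.6267

4.627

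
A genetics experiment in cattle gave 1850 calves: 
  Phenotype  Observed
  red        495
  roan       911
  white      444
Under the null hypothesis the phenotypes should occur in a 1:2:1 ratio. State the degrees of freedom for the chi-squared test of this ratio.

A goodness-of-fit test with 3 phenotype classes has df = 3 − 1 = 2.

2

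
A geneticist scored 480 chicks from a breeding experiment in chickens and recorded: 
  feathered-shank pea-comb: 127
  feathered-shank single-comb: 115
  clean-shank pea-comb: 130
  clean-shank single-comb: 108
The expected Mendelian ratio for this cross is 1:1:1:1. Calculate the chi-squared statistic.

Total ratio parts = 4. Expected numbers out of 480:
  feathered-shank pea-comb: 480 × 1/4 = 120
  feathered-shank single-comb: 480 × 1/4 = 120
  clean-shank pea-comb: 480 × 1/4 = 120
  clean-shank single-comb: 480 × 1/4 = 120
χ² = Σ (O − E)² / E
  feathered-shank pea-comb: (127 − 120)² / 120 = 0.4083
  feathered-shank single-comb: (115 − 120)² / 120 = 0.2083
  clean-shank pea-comb: (130 − 120)² / 120 = 0.8333
  clean-shank single-comb: (108 − 120)² / 120 = 1.2000
χ² = 0.4083 + 0.2083 + 0.8333 + 1.2000 = 2.6499 ≈ 2.650

2.650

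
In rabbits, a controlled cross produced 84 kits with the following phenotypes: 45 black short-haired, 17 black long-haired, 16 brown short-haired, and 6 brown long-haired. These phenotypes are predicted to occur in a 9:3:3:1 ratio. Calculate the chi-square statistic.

0.317

Total ratio parts = 16. Expected numbers out of 84:
  black short-haired: 84 × 9/16 = 47.25
  black long-haired: 84 × 3/16 = 15.75
  brown short-haired: 84 × 3/16 = 15.75
  brown long-haired: 84 × 1/16 = 5.25
χ² = Σ (O − E)² / E
  black short-haired: (45 − 47.25)² / 47.25 = 0.1071
  black long-haired: (17 − 15.75)² / 15.75 = 0.0992
  brown short-haired: (16 − 15.75)² / 15.75 = 0.0040
  brown long-haired: (6 − 5.25)² / 5.25 = 0.1071
χ² = 0.1071 + 0.0992 + 0.0040 + 0.1071 = 0.3174 ≈ 0.317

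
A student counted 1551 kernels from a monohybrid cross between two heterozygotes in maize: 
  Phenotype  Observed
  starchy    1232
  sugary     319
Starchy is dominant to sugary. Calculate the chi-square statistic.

For a monohybrid cross between heterozygotes with complete dominance, the expected phenotypic ratio is 3:1.
Expected counts for N = 1551 under a 3:1 ratio (total parts = 4):
  starchy: 1551 × 3/4 = 1163.25
  sugary: 1551 × 1/4 = 387.75
χ² = Σ (O − E)² / E
  starchy: (1232 − 1163.25)² / 1163.25 = 4.0632
  sugary: (319 − 387.75)² / 387.75 = 12.1897
χ² = 4.0632 + 12.1897 = 16.2529 ≈ 16.253

16.253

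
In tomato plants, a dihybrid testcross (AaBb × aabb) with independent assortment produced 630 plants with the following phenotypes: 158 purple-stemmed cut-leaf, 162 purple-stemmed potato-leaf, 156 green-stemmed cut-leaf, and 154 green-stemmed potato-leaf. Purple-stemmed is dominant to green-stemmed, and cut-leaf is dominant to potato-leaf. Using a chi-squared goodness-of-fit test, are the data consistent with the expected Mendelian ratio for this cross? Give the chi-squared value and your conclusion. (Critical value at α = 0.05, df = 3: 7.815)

0.222; consistent

A dihybrid testcross with independent assortment gives a 1:1:1:1 ratio.
The 1:1:1:1 ratio has 4 parts, so with N = 630 the expected counts are:
  purple-stemmed cut-leaf: 630 × 1/4 = 157.5
  purple-stemmed potato-leaf: 630 × 1/4 = 157.5
  green-stemmed cut-leaf: 630 × 1/4 = 157.5
  green-stemmed potato-leaf: 630 × 1/4 = 157.5
χ² = Σ (O − E)² / E
  purple-stemmed cut-leaf: (158 − 157.5)² / 157.5 = 0.0016
  purple-stemmed potato-leaf: (162 − 157.5)² / 157.5 = 0.1286
  green-stemmed cut-leaf: (156 − 157.5)² / 157.5 = 0.0143
  green-stemmed potato-leaf: (154 − 157.5)² / 157.5 = 0.0778
χ² = 0.0016 + 0.1286 + 0.0143 + 0.0778 = 0.2223 ≈ 0.222
Degrees of freedom = 4 − 1 = 3; critical value at α = 0.05 is 7.815.
Since 0.222 < 7.815, we fail to reject the null hypothesis — the data are consistent with the 1:1:1:1 ratio.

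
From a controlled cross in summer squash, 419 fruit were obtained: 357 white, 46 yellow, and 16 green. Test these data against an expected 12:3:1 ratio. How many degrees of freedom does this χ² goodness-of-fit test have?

2

A goodness-of-fit test with 3 phenotype classes has df = 3 − 1 = 2.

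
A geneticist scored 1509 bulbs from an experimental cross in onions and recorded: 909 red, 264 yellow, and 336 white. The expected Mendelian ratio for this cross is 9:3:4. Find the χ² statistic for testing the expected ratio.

10.046

Expected counts for N = 1509 under a 9:3:4 ratio (total parts = 16):
  red: 1509 × 9/16 = 848.8125
  yellow: 1509 × 3/16 = 282.9375
  white: 1509 × 4/16 = 377.25
χ² = Σ (O − E)² / E
  red: (909 − 848.8125)² / 848.8125 = 4.2678
  yellow: (264 − 282.9375)² / 282.9375 = 1.2675
  white: (336 − 377.25)² / 377.25 = 4.5104
χ² = 4.2678 + 1.2675 + 4.5104 = 10.0457 ≈ 10.046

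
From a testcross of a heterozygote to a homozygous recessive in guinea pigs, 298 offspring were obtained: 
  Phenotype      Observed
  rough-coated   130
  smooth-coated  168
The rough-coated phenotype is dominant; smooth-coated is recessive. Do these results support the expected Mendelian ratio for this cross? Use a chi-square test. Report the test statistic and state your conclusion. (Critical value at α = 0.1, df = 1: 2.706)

4.846; not consistent

A testcross of a heterozygote (Aa × aa) gives a 1:1 phenotypic ratio.
Expected counts for N = 298 under a 1:1 ratio (total parts = 2):
  rough-coated: 298 × 1/2 = 149
  smooth-coated: 298 × 1/2 = 149
χ² = Σ (O − E)² / E
  rough-coated: (130 − 149)² / 149 = 2.4228
  smooth-coated: (168 − 149)² / 149 = 2.4228
χ² = 2.4228 + 2.4228 = 4.8456 ≈ 4.846
Degrees of freedom = 2 − 1 = 1; critical value at α = 0.1 is 2.706.
Since 4.846 > 2.706, we reject the null hypothesis — the data do not fit the 1:1 ratio.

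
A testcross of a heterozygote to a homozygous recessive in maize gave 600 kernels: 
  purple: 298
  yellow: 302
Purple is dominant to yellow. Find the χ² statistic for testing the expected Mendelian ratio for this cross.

0.027

A testcross of a heterozygote (Aa × aa) gives a 1:1 phenotypic ratio.
Under the 1:1 hypothesis (Σ ratio = 2, N = 600):
  purple: 600 × 1/2 = 300
  yellow: 600 × 1/2 = 300
χ² = Σ (O − E)² / E
  purple: (298 − 300)² / 300 = 0.0133
  yellow: (302 − 300)² / 300 = 0.0133
χ² = 0.0133 + 0.0133 = 0.0266 ≈ 0.027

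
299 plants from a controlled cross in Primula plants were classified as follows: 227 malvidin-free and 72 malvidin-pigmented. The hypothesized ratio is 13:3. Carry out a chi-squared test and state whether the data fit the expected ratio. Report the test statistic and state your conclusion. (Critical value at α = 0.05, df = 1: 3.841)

The 13:3 ratio has 16 parts, so with N = 299 the expected counts are:
  malvidin-free: 299 × 13/16 = 242.9375
  malvidin-pigmented: 299 × 3/16 = 56.0625
χ² = Σ (O − E)² / E
  malvidin-free: (227 − 242.9375)² / 242.9375 = 1.0456
  malvidin-pigmented: (72 − 56.0625)² / 56.0625 = 4.5307
χ² = 1.0456 + 4.5307 = 5.5763 ≈ 5.576
Degrees of freedom = 2 − 1 = 1; critical value at α = 0.05 is 3.841.
Since 5.576 > 3.841, we reject the null hypothesis — the data do not fit the 13:3 ratio.

5.576; not consistent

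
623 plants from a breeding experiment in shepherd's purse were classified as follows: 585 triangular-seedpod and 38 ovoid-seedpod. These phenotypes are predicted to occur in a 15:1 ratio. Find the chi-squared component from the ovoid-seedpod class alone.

Total ratio parts = 16. Expected numbers out of 623:
  triangular-seedpod: 623 × 15/16 = 584.0625
  ovoid-seedpod: 623 × 1/16 = 38.9375
Contribution of ovoid-seedpod: (38 − 38.9375)² / 38.9375 = 0.0226

0.023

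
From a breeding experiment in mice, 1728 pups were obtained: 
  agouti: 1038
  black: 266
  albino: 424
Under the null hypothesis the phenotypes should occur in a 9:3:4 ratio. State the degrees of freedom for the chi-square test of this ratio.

A goodness-of-fit test with 3 phenotype classes has df = 3 − 1 = 2.

2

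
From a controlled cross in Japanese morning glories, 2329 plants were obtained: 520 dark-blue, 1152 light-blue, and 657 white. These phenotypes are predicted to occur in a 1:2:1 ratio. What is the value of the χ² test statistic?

16.386

Total ratio parts = 4. Expected numbers out of 2329:
  dark-blue: 2329 × 1/4 = 582.25
  light-blue: 2329 × 2/4 = 1164.5
  white: 2329 × 1/4 = 582.25
χ² = Σ (O − E)² / E
  dark-blue: (520 − 582.25)² / 582.25 = 6.6553
  light-blue: (1152 − 1164.5)² / 1164.5 = 0.1342
  white: (657 − 582.25)² / 582.25 = 9.5965
χ² = 6.6553 + 0.1342 + 9.5965 = 16.386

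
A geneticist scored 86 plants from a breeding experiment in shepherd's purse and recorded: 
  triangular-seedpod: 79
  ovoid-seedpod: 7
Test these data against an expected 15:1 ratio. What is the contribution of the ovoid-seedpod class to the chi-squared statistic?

Expected counts for N = 86 under a 15:1 ratio (total parts = 16):
  triangular-seedpod: 86 × 15/16 = 80.625
  ovoid-seedpod: 86 × 1/16 = 5.375
Contribution of ovoid-seedpod: (7 − 5.375)² / 5.375 = 0.4913

0.491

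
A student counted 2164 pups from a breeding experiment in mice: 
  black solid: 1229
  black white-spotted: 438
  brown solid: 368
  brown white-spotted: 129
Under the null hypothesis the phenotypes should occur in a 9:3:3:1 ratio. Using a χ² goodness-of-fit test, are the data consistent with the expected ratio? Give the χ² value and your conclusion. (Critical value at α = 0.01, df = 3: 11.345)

Total ratio parts = 16. Expected numbers out of 2164:
  black solid: 2164 × 9/16 = 1217.25
  black white-spotted: 2164 × 3/16 = 405.75
  brown solid: 2164 × 3/16 = 405.75
  brown white-spotted: 2164 × 1/16 = 135.25
χ² = Σ (O − E)² / E
  black solid: (1229 − 1217.25)² / 1217.25 = 0.1134
  black white-spotted: (438 − 405.75)² / 405.75 = 2.5633
  brown solid: (368 − 405.75)² / 405.75 = 3.5122
  brown white-spotted: (129 − 135.25)² / 135.25 = 0.2888
χ² = 0.1134 + 2.5633 + 3.5122 + 0.2888 = 6.4777 ≈ 6.478
Degrees of freedom = 4 − 1 = 3; critical value at α = 0.01 is 11.345.
Since 6.478 < 11.345, we fail to reject the null hypothesis — the data are consistent with the 9:3:3:1 ratio.

6.478; consistent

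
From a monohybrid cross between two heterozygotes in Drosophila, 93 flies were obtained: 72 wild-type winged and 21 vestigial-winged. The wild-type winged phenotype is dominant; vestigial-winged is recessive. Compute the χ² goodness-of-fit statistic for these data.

For a monohybrid cross between heterozygotes with complete dominance, the expected phenotypic ratio is 3:1.
Total ratio parts = 4. Expected numbers out of 93:
  wild-type winged: 93 × 3/4 = 69.75
  vestigial-winged: 93 × 1/4 = 23.25
χ² = Σ (O − E)² / E
  wild-type winged: (72 − 69.75)² / 69.75 = 0.0726
  vestigial-winged: (21 − 23.25)² / 23.25 = 0.2177
χ² = 0.0726 + 0.2177 = 0.2903 ≈ 0.290

0.290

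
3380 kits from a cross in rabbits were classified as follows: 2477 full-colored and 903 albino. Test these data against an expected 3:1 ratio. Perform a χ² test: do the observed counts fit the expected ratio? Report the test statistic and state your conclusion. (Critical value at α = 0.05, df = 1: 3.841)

5.308; not consistent

Expected counts for N = 3380 under a 3:1 ratio (total parts = 4):
  full-colored: 3380 × 3/4 = 2535
  albino: 3380 × 1/4 = 845
χ² = Σ (O − E)² / E
  full-colored: (2477 − 2535)² / 2535 = 1.3270
  albino: (903 − 845)² / 845 = 3.9811
χ² = 1.3270 + 3.9811 = 5.3081 ≈ 5.308
Degrees of freedom = 2 − 1 = 1; critical value at α = 0.05 is 3.841.
Since 5.308 > 3.841, we reject the null hypothesis — the data do not fit the 3:1 ratio.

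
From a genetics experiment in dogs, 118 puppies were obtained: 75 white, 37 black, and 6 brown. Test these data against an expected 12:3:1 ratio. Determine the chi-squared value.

The 12:3:1 ratio has 16 parts, so with N = 118 the expected counts are:
  white: 118 × 12/16 = 88.5
  black: 118 × 3/16 = 22.125
  brown: 118 × 1/16 = 7.375
χ² = Σ (O − E)² / E
  white: (75 − 88.5)² / 88.5 = 2.0593
  black: (37 − 22.125)² / 22.125 = 10.0007
  brown: (6 − 7.375)² / 7.375 = 0.2564
χ² = 2.0593 + 10.0007 + 0.2564 = 12.3164 ≈ 12.316

12.316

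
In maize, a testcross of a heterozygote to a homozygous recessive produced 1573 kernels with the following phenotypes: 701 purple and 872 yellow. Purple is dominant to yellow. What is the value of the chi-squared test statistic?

18.589

A testcross of a heterozygote (Aa × aa) gives a 1:1 phenotypic ratio.
Under the 1:1 hypothesis (Σ ratio = 2, N = 1573):
  purple: 1573 × 1/2 = 786.5
  yellow: 1573 × 1/2 = 786.5
χ² = Σ (O − E)² / E
  purple: (701 − 786.5)² / 786.5 = 9.2947
  yellow: (872 − 786.5)² / 786.5 = 9.2947
χ² = 9.2947 + 9.2947 = 18.5894 ≈ 18.589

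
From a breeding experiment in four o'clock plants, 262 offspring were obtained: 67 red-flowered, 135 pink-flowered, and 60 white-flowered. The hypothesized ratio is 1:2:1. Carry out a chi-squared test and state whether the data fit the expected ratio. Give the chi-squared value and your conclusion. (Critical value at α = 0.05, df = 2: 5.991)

Expected counts for N = 262 under a 1:2:1 ratio (total parts = 4):
  red-flowered: 262 × 1/4 = 65.5
  pink-flowered: 262 × 2/4 = 131
  white-flowered: 262 × 1/4 = 65.5
χ² = Σ (O − E)² / E
  red-flowered: (67 − 65.5)² / 65.5 = 0.0344
  pink-flowered: (135 − 131)² / 131 = 0.1221
  white-flowered: (60 − 65.5)² / 65.5 = 0.4618
χ² = 0.0344 + 0.1221 + 0.4618 = 0.6183 ≈ 0.618
Degrees of freedom = 3 − 1 = 2; critical value at α = 0.05 is 5.991.
Since 0.618 < 5.991, we fail to reject the null hypothesis — the data are consistent with the 1:2:1 ratio.

0.618; consistent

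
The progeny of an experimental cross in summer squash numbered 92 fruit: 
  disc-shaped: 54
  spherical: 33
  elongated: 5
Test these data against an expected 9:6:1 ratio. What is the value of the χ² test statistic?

0.261

Expected counts for N = 92 under a 9:6:1 ratio (total parts = 16):
  disc-shaped: 92 × 9/16 = 51.75
  spherical: 92 × 6/16 = 34.5
  elongated: 92 × 1/16 = 5.75
χ² = Σ (O − E)² / E
  disc-shaped: (54 − 51.75)² / 51.75 = 0.0978
  spherical: (33 − 34.5)² / 34.5 = 0.0652
  elongated: (5 − 5.75)² / 5.75 = 0.0978
χ² = 0.0978 + 0.0652 + 0.0978 = 0.2608 ≈ 0.261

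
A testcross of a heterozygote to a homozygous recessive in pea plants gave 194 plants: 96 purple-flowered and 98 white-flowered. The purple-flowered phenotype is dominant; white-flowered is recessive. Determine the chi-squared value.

0.021

A testcross of a heterozygote (Aa × aa) gives a 1:1 phenotypic ratio.
Total ratio parts = 2. Expected numbers out of 194:
  purple-flowered: 194 × 1/2 = 97
  white-flowered: 194 × 1/2 = 97
χ² = Σ (O − E)² / E
  purple-flowered: (96 − 97)² / 97 = 0.0103
  white-flowered: (98 − 97)² / 97 = 0.0103
χ² = 0.0103 + 0.0103 = 0.0206 ≈ 0.021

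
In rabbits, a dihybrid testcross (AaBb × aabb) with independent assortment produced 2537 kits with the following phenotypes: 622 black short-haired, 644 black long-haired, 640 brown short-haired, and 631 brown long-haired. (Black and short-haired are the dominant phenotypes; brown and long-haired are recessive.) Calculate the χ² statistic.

0.455

A dihybrid testcross with independent assortment gives a 1:1:1:1 ratio.
Under the 1:1:1:1 hypothesis (Σ ratio = 4, N = 2537):
  black short-haired: 2537 × 1/4 = 634.25
  black long-haired: 2537 × 1/4 = 634.25
  brown short-haired: 2537 × 1/4 = 634.25
  brown long-haired: 2537 × 1/4 = 634.25
χ² = Σ (O − E)² / E
  black short-haired: (622 − 634.25)² / 634.25 = 0.2366
  black long-haired: (644 − 634.25)² / 634.25 = 0.1499
  brown short-haired: (640 − 634.25)² / 634.25 = 0.0521
  brown long-haired: (631 − 634.25)² / 634.25 = 0.0167
χ² = 0.2366 + 0.1499 + 0.0521 + 0.0167 = 0.4553 ≈ 0.455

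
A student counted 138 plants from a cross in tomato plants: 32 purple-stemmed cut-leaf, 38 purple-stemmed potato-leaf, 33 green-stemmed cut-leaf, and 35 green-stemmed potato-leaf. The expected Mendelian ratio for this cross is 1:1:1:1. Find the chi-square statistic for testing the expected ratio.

Under the 1:1:1:1 hypothesis (Σ ratio = 4, N = 138):
  purple-stemmed cut-leaf: 138 × 1/4 = 34.5
  purple-stemmed potato-leaf: 138 × 1/4 = 34.5
  green-stemmed cut-leaf: 138 × 1/4 = 34.5
  green-stemmed potato-leaf: 138 × 1/4 = 34.5
χ² = Σ (O − E)² / E
  purple-stemmed cut-leaf: (32 − 34.5)² / 34.5 = 0.1812
  purple-stemmed potato-leaf: (38 − 34.5)² / 34.5 = 0.3551
  green-stemmed cut-leaf: (33 − 34.5)² / 34.5 = 0.0652
  green-stemmed potato-leaf: (35 − 34.5)² / 34.5 = 0.0072
χ² = 0.1812 + 0.3551 + 0.0652 + 0.0072 = 0.6087 ≈ 0.609

0.609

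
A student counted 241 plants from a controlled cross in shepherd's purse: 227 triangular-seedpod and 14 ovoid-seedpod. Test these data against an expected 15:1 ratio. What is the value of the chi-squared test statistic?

0.080

The 15:1 ratio has 16 parts, so with N = 241 the expected counts are:
  triangular-seedpod: 241 × 15/16 = 225.9375
  ovoid-seedpod: 241 × 1/16 = 15.0625
χ² = Σ (O − E)² / E
  triangular-seedpod: (227 − 225.9375)² / 225.9375 = 0.0050
  ovoid-seedpod: (14 − 15.0625)² / 15.0625 = 0.0749
χ² = 0.0050 + 0.0749 = 0.0799 ≈ 0.080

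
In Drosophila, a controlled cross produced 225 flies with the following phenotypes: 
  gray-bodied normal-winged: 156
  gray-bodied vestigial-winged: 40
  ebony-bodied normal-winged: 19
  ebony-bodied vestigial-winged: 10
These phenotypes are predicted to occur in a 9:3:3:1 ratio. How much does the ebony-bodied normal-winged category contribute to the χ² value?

The 9:3:3:1 ratio has 16 parts, so with N = 225 the expected counts are:
  gray-bodied normal-winged: 225 × 9/16 = 126.5625
  gray-bodied vestigial-winged: 225 × 3/16 = 42.1875
  ebony-bodied normal-winged: 225 × 3/16 = 42.1875
  ebony-bodied vestigial-winged: 225 × 1/16 = 14.0625
Contribution of ebony-bodied normal-winged: (19 − 42.1875)² / 42.1875 = 12.7445

12.745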